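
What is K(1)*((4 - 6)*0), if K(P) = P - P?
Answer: 0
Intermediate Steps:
K(P) = 0
K(1)*((4 - 6)*0) = 0*((4 - 6)*0) = 0*(-2*0) = 0*0 = 0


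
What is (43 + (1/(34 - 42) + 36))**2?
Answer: 398161/64 ≈ 6221.3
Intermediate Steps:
(43 + (1/(34 - 42) + 36))**2 = (43 + (1/(-8) + 36))**2 = (43 + (-1/8 + 36))**2 = (43 + 287/8)**2 = (631/8)**2 = 398161/64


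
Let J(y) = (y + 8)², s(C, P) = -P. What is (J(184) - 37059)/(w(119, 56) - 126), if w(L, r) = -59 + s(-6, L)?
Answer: 195/304 ≈ 0.64145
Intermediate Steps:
w(L, r) = -59 - L
J(y) = (8 + y)²
(J(184) - 37059)/(w(119, 56) - 126) = ((8 + 184)² - 37059)/((-59 - 1*119) - 126) = (192² - 37059)/((-59 - 119) - 126) = (36864 - 37059)/(-178 - 126) = -195/(-304) = -195*(-1/304) = 195/304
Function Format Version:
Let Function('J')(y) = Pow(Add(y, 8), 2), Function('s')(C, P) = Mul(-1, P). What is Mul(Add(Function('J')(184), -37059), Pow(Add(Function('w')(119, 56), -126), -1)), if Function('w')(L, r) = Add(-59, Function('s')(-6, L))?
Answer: Rational(195, 304) ≈ 0.64145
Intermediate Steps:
Function('w')(L, r) = Add(-59, Mul(-1, L))
Function('J')(y) = Pow(Add(8, y), 2)
Mul(Add(Function('J')(184), -37059), Pow(Add(Function('w')(119, 56), -126), -1)) = Mul(Add(Pow(Add(8, 184), 2), -37059), Pow(Add(Add(-59, Mul(-1, 119)), -126), -1)) = Mul(Add(Pow(192, 2), -37059), Pow(Add(Add(-59, -119), -126), -1)) = Mul(Add(36864, -37059), Pow(Add(-178, -126), -1)) = Mul(-195, Pow(-304, -1)) = Mul(-195, Rational(-1, 304)) = Rational(195, 304)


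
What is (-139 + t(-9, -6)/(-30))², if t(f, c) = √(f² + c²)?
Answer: (1390 + √13)²/100 ≈ 19421.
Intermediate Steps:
t(f, c) = √(c² + f²)
(-139 + t(-9, -6)/(-30))² = (-139 + √((-6)² + (-9)²)/(-30))² = (-139 + √(36 + 81)*(-1/30))² = (-139 + √117*(-1/30))² = (-139 + (3*√13)*(-1/30))² = (-139 - √13/10)²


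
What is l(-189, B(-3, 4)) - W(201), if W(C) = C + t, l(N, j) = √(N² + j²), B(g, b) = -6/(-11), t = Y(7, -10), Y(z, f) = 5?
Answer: -206 + 3*√480253/11 ≈ -16.999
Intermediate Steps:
t = 5
B(g, b) = 6/11 (B(g, b) = -6*(-1/11) = 6/11)
W(C) = 5 + C (W(C) = C + 5 = 5 + C)
l(-189, B(-3, 4)) - W(201) = √((-189)² + (6/11)²) - (5 + 201) = √(35721 + 36/121) - 1*206 = √(4322277/121) - 206 = 3*√480253/11 - 206 = -206 + 3*√480253/11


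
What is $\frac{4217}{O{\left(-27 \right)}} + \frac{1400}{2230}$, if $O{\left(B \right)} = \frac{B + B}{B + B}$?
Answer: $\frac{940531}{223} \approx 4217.6$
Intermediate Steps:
$O{\left(B \right)} = 1$ ($O{\left(B \right)} = \frac{2 B}{2 B} = 2 B \frac{1}{2 B} = 1$)
$\frac{4217}{O{\left(-27 \right)}} + \frac{1400}{2230} = \frac{4217}{1} + \frac{1400}{2230} = 4217 \cdot 1 + 1400 \cdot \frac{1}{2230} = 4217 + \frac{140}{223} = \frac{940531}{223}$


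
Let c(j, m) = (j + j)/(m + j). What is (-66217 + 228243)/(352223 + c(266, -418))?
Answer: 324052/704439 ≈ 0.46001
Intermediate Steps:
c(j, m) = 2*j/(j + m) (c(j, m) = (2*j)/(j + m) = 2*j/(j + m))
(-66217 + 228243)/(352223 + c(266, -418)) = (-66217 + 228243)/(352223 + 2*266/(266 - 418)) = 162026/(352223 + 2*266/(-152)) = 162026/(352223 + 2*266*(-1/152)) = 162026/(352223 - 7/2) = 162026/(704439/2) = 162026*(2/704439) = 324052/704439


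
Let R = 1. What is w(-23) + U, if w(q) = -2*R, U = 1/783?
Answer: -1565/783 ≈ -1.9987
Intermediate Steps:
U = 1/783 ≈ 0.0012771
w(q) = -2 (w(q) = -2*1 = -2)
w(-23) + U = -2 + 1/783 = -1565/783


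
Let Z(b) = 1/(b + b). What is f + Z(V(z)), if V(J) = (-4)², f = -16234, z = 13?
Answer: -519487/32 ≈ -16234.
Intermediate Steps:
V(J) = 16
Z(b) = 1/(2*b)
f + Z(V(z)) = -16234 + (½)/16 = -16234 + (½)*(1/16) = -16234 + 1/32 = -519487/32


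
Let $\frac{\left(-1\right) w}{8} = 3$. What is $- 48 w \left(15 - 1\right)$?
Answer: $16128$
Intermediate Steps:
$w = -24$ ($w = \left(-8\right) 3 = -24$)
$- 48 w \left(15 - 1\right) = - 48 \left(- 24 \left(15 - 1\right)\right) = - 48 \left(\left(-24\right) 14\right) = \left(-48\right) \left(-336\right) = 16128$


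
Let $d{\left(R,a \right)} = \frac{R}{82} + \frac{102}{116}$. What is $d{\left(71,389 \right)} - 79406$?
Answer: $- \frac{94411659}{1189} \approx -79404.0$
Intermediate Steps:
$d{\left(R,a \right)} = \frac{51}{58} + \frac{R}{82}$ ($d{\left(R,a \right)} = R \frac{1}{82} + 102 \cdot \frac{1}{116} = \frac{R}{82} + \frac{51}{58} = \frac{51}{58} + \frac{R}{82}$)
$d{\left(71,389 \right)} - 79406 = \left(\frac{51}{58} + \frac{1}{82} \cdot 71\right) - 79406 = \left(\frac{51}{58} + \frac{71}{82}\right) - 79406 = \frac{2075}{1189} - 79406 = - \frac{94411659}{1189}$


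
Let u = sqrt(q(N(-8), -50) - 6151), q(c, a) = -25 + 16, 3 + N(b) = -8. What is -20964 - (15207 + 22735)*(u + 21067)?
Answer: -799345078 - 151768*I*sqrt(385) ≈ -7.9934e+8 - 2.9779e+6*I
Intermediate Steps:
N(b) = -11 (N(b) = -3 - 8 = -11)
q(c, a) = -9
u = 4*I*sqrt(385) (u = sqrt(-9 - 6151) = sqrt(-6160) = 4*I*sqrt(385) ≈ 78.486*I)
-20964 - (15207 + 22735)*(u + 21067) = -20964 - (15207 + 22735)*(4*I*sqrt(385) + 21067) = -20964 - 37942*(21067 + 4*I*sqrt(385)) = -20964 - (799324114 + 151768*I*sqrt(385)) = -20964 + (-799324114 - 151768*I*sqrt(385)) = -799345078 - 151768*I*sqrt(385)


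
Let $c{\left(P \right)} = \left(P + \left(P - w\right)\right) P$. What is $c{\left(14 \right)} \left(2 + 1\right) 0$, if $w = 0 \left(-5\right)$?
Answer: $0$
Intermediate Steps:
$w = 0$
$c{\left(P \right)} = 2 P^{2}$ ($c{\left(P \right)} = \left(P + \left(P - 0\right)\right) P = \left(P + \left(P + 0\right)\right) P = \left(P + P\right) P = 2 P P = 2 P^{2}$)
$c{\left(14 \right)} \left(2 + 1\right) 0 = 2 \cdot 14^{2} \left(2 + 1\right) 0 = 2 \cdot 196 \cdot 3 \cdot 0 = 392 \cdot 0 = 0$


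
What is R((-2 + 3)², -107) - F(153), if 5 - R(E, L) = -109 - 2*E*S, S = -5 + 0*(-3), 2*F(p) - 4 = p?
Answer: 51/2 ≈ 25.500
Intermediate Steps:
F(p) = 2 + p/2
S = -5 (S = -5 + 0 = -5)
R(E, L) = 114 - 10*E (R(E, L) = 5 - (-109 - 2*E*(-5)) = 5 - (-109 - (-10)*E) = 5 - (-109 + 10*E) = 5 + (109 - 10*E) = 114 - 10*E)
R((-2 + 3)², -107) - F(153) = (114 - 10*(-2 + 3)²) - (2 + (½)*153) = (114 - 10*1²) - (2 + 153/2) = (114 - 10*1) - 1*157/2 = (114 - 10) - 157/2 = 104 - 157/2 = 51/2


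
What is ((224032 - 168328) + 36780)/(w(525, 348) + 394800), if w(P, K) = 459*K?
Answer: 7707/46211 ≈ 0.16678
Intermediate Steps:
((224032 - 168328) + 36780)/(w(525, 348) + 394800) = ((224032 - 168328) + 36780)/(459*348 + 394800) = (55704 + 36780)/(159732 + 394800) = 92484/554532 = 92484*(1/554532) = 7707/46211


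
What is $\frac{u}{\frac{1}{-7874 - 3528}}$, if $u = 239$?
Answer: $-2725078$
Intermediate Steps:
$\frac{u}{\frac{1}{-7874 - 3528}} = \frac{239}{\frac{1}{-7874 - 3528}} = \frac{239}{\frac{1}{-11402}} = \frac{239}{- \frac{1}{11402}} = 239 \left(-11402\right) = -2725078$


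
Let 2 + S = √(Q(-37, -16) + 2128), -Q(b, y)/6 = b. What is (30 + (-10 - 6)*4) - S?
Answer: -32 - 5*√94 ≈ -80.477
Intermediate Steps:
Q(b, y) = -6*b
S = -2 + 5*√94 (S = -2 + √(-6*(-37) + 2128) = -2 + √(222 + 2128) = -2 + √2350 = -2 + 5*√94 ≈ 46.477)
(30 + (-10 - 6)*4) - S = (30 + (-10 - 6)*4) - (-2 + 5*√94) = (30 - 16*4) + (2 - 5*√94) = (30 - 64) + (2 - 5*√94) = -34 + (2 - 5*√94) = -32 - 5*√94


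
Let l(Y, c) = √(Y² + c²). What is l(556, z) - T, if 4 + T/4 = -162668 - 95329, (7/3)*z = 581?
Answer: 1032004 + √371137 ≈ 1.0326e+6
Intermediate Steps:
z = 249 (z = (3/7)*581 = 249)
T = -1032004 (T = -16 + 4*(-162668 - 95329) = -16 + 4*(-257997) = -16 - 1031988 = -1032004)
l(556, z) - T = √(556² + 249²) - 1*(-1032004) = √(309136 + 62001) + 1032004 = √371137 + 1032004 = 1032004 + √371137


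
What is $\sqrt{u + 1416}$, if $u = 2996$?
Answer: $2 \sqrt{1103} \approx 66.423$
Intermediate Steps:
$\sqrt{u + 1416} = \sqrt{2996 + 1416} = \sqrt{4412} = 2 \sqrt{1103}$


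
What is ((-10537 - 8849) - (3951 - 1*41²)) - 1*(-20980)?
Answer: -676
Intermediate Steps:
((-10537 - 8849) - (3951 - 1*41²)) - 1*(-20980) = (-19386 - (3951 - 1*1681)) + 20980 = (-19386 - (3951 - 1681)) + 20980 = (-19386 - 1*2270) + 20980 = (-19386 - 2270) + 20980 = -21656 + 20980 = -676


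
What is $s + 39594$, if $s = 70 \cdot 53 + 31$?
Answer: $43335$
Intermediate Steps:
$s = 3741$ ($s = 3710 + 31 = 3741$)
$s + 39594 = 3741 + 39594 = 43335$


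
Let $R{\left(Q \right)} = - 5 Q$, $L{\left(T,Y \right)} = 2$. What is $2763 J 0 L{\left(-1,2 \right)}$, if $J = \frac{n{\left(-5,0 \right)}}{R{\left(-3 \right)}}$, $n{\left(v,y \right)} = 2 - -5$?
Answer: $0$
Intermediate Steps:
$n{\left(v,y \right)} = 7$ ($n{\left(v,y \right)} = 2 + 5 = 7$)
$J = \frac{7}{15}$ ($J = \frac{7}{\left(-5\right) \left(-3\right)} = \frac{7}{15} \approx 0.46667$)
$2763 J 0 L{\left(-1,2 \right)} = 2763 \cdot \frac{7}{15} \cdot 0 \cdot 2 = 2763 \cdot 0 \cdot 2 = 2763 \cdot 0 = 0$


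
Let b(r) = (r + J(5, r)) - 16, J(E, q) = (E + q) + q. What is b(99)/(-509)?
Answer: -286/509 ≈ -0.56189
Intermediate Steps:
J(E, q) = E + 2*q
b(r) = -11 + 3*r (b(r) = (r + (5 + 2*r)) - 16 = (5 + 3*r) - 16 = -11 + 3*r)
b(99)/(-509) = (-11 + 3*99)/(-509) = (-11 + 297)*(-1/509) = 286*(-1/509) = -286/509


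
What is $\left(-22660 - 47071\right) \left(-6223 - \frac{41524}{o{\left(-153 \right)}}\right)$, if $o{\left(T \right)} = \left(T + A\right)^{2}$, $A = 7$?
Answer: $\frac{2313168890788}{5329} \approx 4.3407 \cdot 10^{8}$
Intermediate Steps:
$o{\left(T \right)} = \left(7 + T\right)^{2}$ ($o{\left(T \right)} = \left(T + 7\right)^{2} = \left(7 + T\right)^{2}$)
$\left(-22660 - 47071\right) \left(-6223 - \frac{41524}{o{\left(-153 \right)}}\right) = \left(-22660 - 47071\right) \left(-6223 - \frac{41524}{\left(7 - 153\right)^{2}}\right) = - 69731 \left(-6223 - \frac{41524}{\left(-146\right)^{2}}\right) = - 69731 \left(-6223 - \frac{41524}{21316}\right) = - 69731 \left(-6223 - \frac{10381}{5329}\right) = \left(-69731\right) \left(- \frac{33172748}{5329}\right) = \frac{2313168890788}{5329}$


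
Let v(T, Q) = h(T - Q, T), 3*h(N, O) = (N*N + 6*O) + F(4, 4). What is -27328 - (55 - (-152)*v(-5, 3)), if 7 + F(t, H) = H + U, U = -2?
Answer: -86557/3 ≈ -28852.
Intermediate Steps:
F(t, H) = -9 + H (F(t, H) = -7 + (H - 2) = -7 + (-2 + H) = -9 + H)
h(N, O) = -5/3 + 2*O + N**2/3 (h(N, O) = ((N*N + 6*O) + (-9 + 4))/3 = ((N**2 + 6*O) - 5)/3 = (-5 + N**2 + 6*O)/3 = -5/3 + 2*O + N**2/3)
v(T, Q) = -5/3 + 2*T + (T - Q)**2/3
-27328 - (55 - (-152)*v(-5, 3)) = -27328 - (55 - (-152)*(-5/3 + 2*(-5) + (3 - 1*(-5))**2/3)) = -27328 - (55 - (-152)*(-5/3 - 10 + (3 + 5)**2/3)) = -27328 - (55 - (-152)*(-5/3 - 10 + (1/3)*8**2)) = -27328 - (55 - (-152)*(-5/3 - 10 + (1/3)*64)) = -27328 - (55 - (-152)*(-5/3 - 10 + 64/3)) = -27328 - (55 - (-152)*29/3) = -27328 - (55 - 38*(-116/3)) = -27328 - (55 + 4408/3) = -27328 - 1*4573/3 = -27328 - 4573/3 = -86557/3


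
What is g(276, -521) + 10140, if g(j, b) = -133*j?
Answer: -26568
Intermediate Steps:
g(276, -521) + 10140 = -133*276 + 10140 = -36708 + 10140 = -26568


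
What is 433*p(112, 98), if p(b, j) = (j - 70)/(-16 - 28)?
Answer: -3031/11 ≈ -275.55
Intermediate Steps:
p(b, j) = 35/22 - j/44 (p(b, j) = (-70 + j)/(-44) = (-70 + j)*(-1/44) = 35/22 - j/44)
433*p(112, 98) = 433*(35/22 - 1/44*98) = 433*(35/22 - 49/22) = 433*(-7/11) = -3031/11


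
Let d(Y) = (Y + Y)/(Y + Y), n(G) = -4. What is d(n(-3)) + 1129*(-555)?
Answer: -626594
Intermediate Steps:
d(Y) = 1 (d(Y) = (2*Y)/((2*Y)) = (2*Y)*(1/(2*Y)) = 1)
d(n(-3)) + 1129*(-555) = 1 + 1129*(-555) = 1 - 626595 = -626594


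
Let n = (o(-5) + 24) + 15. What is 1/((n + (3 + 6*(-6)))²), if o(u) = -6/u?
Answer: 25/1296 ≈ 0.019290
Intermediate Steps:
n = 201/5 (n = (-6/(-5) + 24) + 15 = (-6*(-⅕) + 24) + 15 = (6/5 + 24) + 15 = 126/5 + 15 = 201/5 ≈ 40.200)
1/((n + (3 + 6*(-6)))²) = 1/((201/5 + (3 + 6*(-6)))²) = 1/((201/5 + (3 - 36))²) = 1/((201/5 - 33)²) = 1/((36/5)²) = 1/(1296/25) = 25/1296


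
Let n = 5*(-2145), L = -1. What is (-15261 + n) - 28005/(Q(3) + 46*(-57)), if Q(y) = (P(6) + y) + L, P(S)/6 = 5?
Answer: -13455147/518 ≈ -25975.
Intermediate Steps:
P(S) = 30 (P(S) = 6*5 = 30)
Q(y) = 29 + y (Q(y) = (30 + y) - 1 = 29 + y)
n = -10725
(-15261 + n) - 28005/(Q(3) + 46*(-57)) = (-15261 - 10725) - 28005/((29 + 3) + 46*(-57)) = -25986 - 28005/(32 - 2622) = -25986 - 28005/(-2590) = -25986 - 28005*(-1/2590) = -25986 + 5601/518 = -13455147/518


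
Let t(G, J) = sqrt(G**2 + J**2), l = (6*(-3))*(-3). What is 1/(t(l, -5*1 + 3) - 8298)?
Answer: -4149/34426942 - sqrt(730)/34426942 ≈ -0.00012130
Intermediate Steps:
l = 54 (l = -18*(-3) = 54)
1/(t(l, -5*1 + 3) - 8298) = 1/(sqrt(54**2 + (-5*1 + 3)**2) - 8298) = 1/(sqrt(2916 + (-5 + 3)**2) - 8298) = 1/(sqrt(2916 + (-2)**2) - 8298) = 1/(sqrt(2916 + 4) - 8298) = 1/(sqrt(2920) - 8298) = 1/(2*sqrt(730) - 8298) = 1/(-8298 + 2*sqrt(730))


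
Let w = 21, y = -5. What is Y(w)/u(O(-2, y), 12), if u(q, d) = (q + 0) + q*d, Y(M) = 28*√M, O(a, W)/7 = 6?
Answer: 2*√21/39 ≈ 0.23500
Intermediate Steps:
O(a, W) = 42 (O(a, W) = 7*6 = 42)
u(q, d) = q + d*q
Y(w)/u(O(-2, y), 12) = (28*√21)/((42*(1 + 12))) = (28*√21)/((42*13)) = (28*√21)/546 = (28*√21)*(1/546) = 2*√21/39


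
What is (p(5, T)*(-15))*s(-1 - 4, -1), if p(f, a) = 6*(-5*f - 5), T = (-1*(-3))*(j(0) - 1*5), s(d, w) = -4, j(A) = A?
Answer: -10800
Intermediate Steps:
T = -15 (T = (-1*(-3))*(0 - 1*5) = 3*(0 - 5) = 3*(-5) = -15)
p(f, a) = -30 - 30*f (p(f, a) = 6*(-5 - 5*f) = -30 - 30*f)
(p(5, T)*(-15))*s(-1 - 4, -1) = ((-30 - 30*5)*(-15))*(-4) = ((-30 - 150)*(-15))*(-4) = -180*(-15)*(-4) = 2700*(-4) = -10800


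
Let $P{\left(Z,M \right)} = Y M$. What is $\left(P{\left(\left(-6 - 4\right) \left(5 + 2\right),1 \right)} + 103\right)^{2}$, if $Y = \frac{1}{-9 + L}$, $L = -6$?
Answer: $\frac{2383936}{225} \approx 10595.0$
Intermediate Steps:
$Y = - \frac{1}{15}$ ($Y = \frac{1}{-9 - 6} = \frac{1}{-15} = - \frac{1}{15} \approx -0.066667$)
$P{\left(Z,M \right)} = - \frac{M}{15}$
$\left(P{\left(\left(-6 - 4\right) \left(5 + 2\right),1 \right)} + 103\right)^{2} = \left(\left(- \frac{1}{15}\right) 1 + 103\right)^{2} = \left(- \frac{1}{15} + 103\right)^{2} = \left(\frac{1544}{15}\right)^{2} = \frac{2383936}{225}$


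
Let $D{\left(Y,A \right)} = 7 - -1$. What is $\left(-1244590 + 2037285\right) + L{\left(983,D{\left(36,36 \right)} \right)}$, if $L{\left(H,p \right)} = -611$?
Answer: $792084$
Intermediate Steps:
$D{\left(Y,A \right)} = 8$ ($D{\left(Y,A \right)} = 7 + 1 = 8$)
$\left(-1244590 + 2037285\right) + L{\left(983,D{\left(36,36 \right)} \right)} = \left(-1244590 + 2037285\right) - 611 = 792695 - 611 = 792084$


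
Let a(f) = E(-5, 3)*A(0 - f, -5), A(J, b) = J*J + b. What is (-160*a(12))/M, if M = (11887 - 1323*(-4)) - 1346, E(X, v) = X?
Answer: 111200/15833 ≈ 7.0233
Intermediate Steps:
M = 15833 (M = (11887 + 5292) - 1346 = 17179 - 1346 = 15833)
A(J, b) = b + J² (A(J, b) = J² + b = b + J²)
a(f) = 25 - 5*f² (a(f) = -5*(-5 + (0 - f)²) = -5*(-5 + (-f)²) = -5*(-5 + f²) = 25 - 5*f²)
(-160*a(12))/M = -160*(25 - 5*12²)/15833 = -160*(25 - 5*144)*(1/15833) = -160*(25 - 720)*(1/15833) = -160*(-695)*(1/15833) = 111200*(1/15833) = 111200/15833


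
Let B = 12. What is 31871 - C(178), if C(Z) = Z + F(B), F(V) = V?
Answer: 31681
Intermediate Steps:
C(Z) = 12 + Z (C(Z) = Z + 12 = 12 + Z)
31871 - C(178) = 31871 - (12 + 178) = 31871 - 1*190 = 31871 - 190 = 31681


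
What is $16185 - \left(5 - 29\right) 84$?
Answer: $18201$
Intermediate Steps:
$16185 - \left(5 - 29\right) 84 = 16185 - \left(-24\right) 84 = 16185 - -2016 = 16185 + 2016 = 18201$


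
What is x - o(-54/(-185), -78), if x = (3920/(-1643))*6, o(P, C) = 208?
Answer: -365264/1643 ≈ -222.32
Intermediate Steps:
x = -23520/1643 (x = (3920*(-1/1643))*6 = -3920/1643*6 = -23520/1643 ≈ -14.315)
x - o(-54/(-185), -78) = -23520/1643 - 1*208 = -23520/1643 - 208 = -365264/1643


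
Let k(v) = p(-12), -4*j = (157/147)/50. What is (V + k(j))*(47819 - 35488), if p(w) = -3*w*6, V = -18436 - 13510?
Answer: -391262630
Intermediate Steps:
V = -31946
p(w) = -18*w
j = -157/29400 (j = -157/147/(4*50) = -157*(1/147)/(4*50) = -157/(588*50) = -1/4*157/7350 = -157/29400 ≈ -0.0053401)
k(v) = 216 (k(v) = -18*(-12) = 216)
(V + k(j))*(47819 - 35488) = (-31946 + 216)*(47819 - 35488) = -31730*12331 = -391262630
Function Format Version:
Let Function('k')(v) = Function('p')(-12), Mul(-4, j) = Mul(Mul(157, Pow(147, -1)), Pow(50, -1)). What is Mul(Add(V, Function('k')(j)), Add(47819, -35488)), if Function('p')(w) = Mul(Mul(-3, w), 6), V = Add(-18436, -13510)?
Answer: -391262630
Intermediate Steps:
V = -31946
Function('p')(w) = Mul(-18, w)
j = Rational(-157, 29400) (j = Mul(Rational(-1, 4), Mul(Mul(157, Pow(147, -1)), Pow(50, -1))) = Mul(Rational(-1, 4), Mul(Mul(157, Rational(1, 147)), Rational(1, 50))) = Mul(Rational(-1, 4), Mul(Rational(157, 147), Rational(1, 50))) = Mul(Rational(-1, 4), Rational(157, 7350)) = Rational(-157, 29400) ≈ -0.0053401)
Function('k')(v) = 216 (Function('k')(v) = Mul(-18, -12) = 216)
Mul(Add(V, Function('k')(j)), Add(47819, -35488)) = Mul(Add(-31946, 216), Add(47819, -35488)) = Mul(-31730, 12331) = -391262630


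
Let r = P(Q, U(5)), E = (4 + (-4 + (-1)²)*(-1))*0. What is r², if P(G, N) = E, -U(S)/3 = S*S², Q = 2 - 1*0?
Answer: 0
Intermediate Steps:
Q = 2 (Q = 2 + 0 = 2)
U(S) = -3*S³ (U(S) = -3*S*S² = -3*S³)
E = 0 (E = (4 + (-4 + 1)*(-1))*0 = (4 - 3*(-1))*0 = (4 + 3)*0 = 7*0 = 0)
P(G, N) = 0
r = 0
r² = 0² = 0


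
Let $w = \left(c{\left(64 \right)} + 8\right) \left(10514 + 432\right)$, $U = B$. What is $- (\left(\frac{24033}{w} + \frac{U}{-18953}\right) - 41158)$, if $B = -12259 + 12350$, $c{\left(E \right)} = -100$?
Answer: $\frac{785553556317729}{19086277496} \approx 41158.0$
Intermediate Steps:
$B = 91$
$U = 91$
$w = -1007032$ ($w = \left(-100 + 8\right) \left(10514 + 432\right) = \left(-92\right) 10946 = -1007032$)
$- (\left(\frac{24033}{w} + \frac{U}{-18953}\right) - 41158) = - (\left(\frac{24033}{-1007032} + \frac{91}{-18953}\right) - 41158) = - (\left(24033 \left(- \frac{1}{1007032}\right) + 91 \left(- \frac{1}{18953}\right)\right) - 41158) = - (\left(- \frac{24033}{1007032} - \frac{91}{18953}\right) - 41158) = - (- \frac{547137361}{19086277496} - 41158) = \left(-1\right) \left(- \frac{785553556317729}{19086277496}\right) = \frac{785553556317729}{19086277496}$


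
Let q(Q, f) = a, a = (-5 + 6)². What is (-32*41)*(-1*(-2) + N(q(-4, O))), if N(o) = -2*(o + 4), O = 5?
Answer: 10496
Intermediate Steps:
a = 1 (a = 1² = 1)
q(Q, f) = 1
N(o) = -8 - 2*o (N(o) = -2*(4 + o) = -8 - 2*o)
(-32*41)*(-1*(-2) + N(q(-4, O))) = (-32*41)*(-1*(-2) + (-8 - 2*1)) = -1312*(2 + (-8 - 2)) = -1312*(2 - 10) = -1312*(-8) = 10496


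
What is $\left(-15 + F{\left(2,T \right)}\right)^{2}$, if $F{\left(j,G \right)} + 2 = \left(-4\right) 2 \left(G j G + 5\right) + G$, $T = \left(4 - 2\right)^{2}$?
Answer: $95481$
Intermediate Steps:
$T = 4$ ($T = 2^{2} = 4$)
$F{\left(j,G \right)} = -42 + G - 8 j G^{2}$ ($F{\left(j,G \right)} = -2 + \left(\left(-4\right) 2 \left(G j G + 5\right) + G\right) = -2 + \left(- 8 \left(j G^{2} + 5\right) + G\right) = -2 + \left(- 8 \left(5 + j G^{2}\right) + G\right) = -2 - \left(40 - G + 8 j G^{2}\right) = -42 + G - 8 j G^{2}$)
$\left(-15 + F{\left(2,T \right)}\right)^{2} = \left(-15 - \left(38 + 256\right)\right)^{2} = \left(-15 - 294\right)^{2} = \left(-309\right)^{2} = 95481$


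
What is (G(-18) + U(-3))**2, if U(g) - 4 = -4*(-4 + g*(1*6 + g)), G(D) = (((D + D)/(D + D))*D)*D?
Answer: 144400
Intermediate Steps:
G(D) = D**2 (G(D) = (((2*D)/((2*D)))*D)*D = (((2*D)*(1/(2*D)))*D)*D = (1*D)*D = D*D = D**2)
U(g) = 20 - 4*g*(6 + g) (U(g) = 4 - 4*(-4 + g*(1*6 + g)) = 4 - 4*(-4 + g*(6 + g)) = 4 + (16 - 4*g*(6 + g)) = 20 - 4*g*(6 + g))
(G(-18) + U(-3))**2 = ((-18)**2 + (20 - 24*(-3) - 4*(-3)**2))**2 = (324 + (20 + 72 - 4*9))**2 = (324 + (20 + 72 - 36))**2 = (324 + 56)**2 = 380**2 = 144400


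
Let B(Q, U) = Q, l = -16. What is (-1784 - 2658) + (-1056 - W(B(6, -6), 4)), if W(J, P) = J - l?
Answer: -5520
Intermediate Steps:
W(J, P) = 16 + J (W(J, P) = J - 1*(-16) = J + 16 = 16 + J)
(-1784 - 2658) + (-1056 - W(B(6, -6), 4)) = (-1784 - 2658) + (-1056 - (16 + 6)) = -4442 + (-1056 - 1*22) = -4442 + (-1056 - 22) = -4442 - 1078 = -5520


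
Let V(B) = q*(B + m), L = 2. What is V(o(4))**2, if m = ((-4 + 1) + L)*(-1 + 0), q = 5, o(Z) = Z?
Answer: 625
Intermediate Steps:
m = 1 (m = ((-4 + 1) + 2)*(-1 + 0) = (-3 + 2)*(-1) = -1*(-1) = 1)
V(B) = 5 + 5*B (V(B) = 5*(B + 1) = 5*(1 + B) = 5 + 5*B)
V(o(4))**2 = (5 + 5*4)**2 = (5 + 20)**2 = 25**2 = 625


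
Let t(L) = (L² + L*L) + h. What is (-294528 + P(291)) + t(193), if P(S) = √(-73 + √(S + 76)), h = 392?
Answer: -219638 + I*√(73 - √367) ≈ -2.1964e+5 + 7.3378*I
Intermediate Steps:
P(S) = √(-73 + √(76 + S))
t(L) = 392 + 2*L² (t(L) = (L² + L*L) + 392 = (L² + L²) + 392 = 2*L² + 392 = 392 + 2*L²)
(-294528 + P(291)) + t(193) = (-294528 + √(-73 + √(76 + 291))) + (392 + 2*193²) = (-294528 + √(-73 + √367)) + (392 + 2*37249) = (-294528 + √(-73 + √367)) + (392 + 74498) = (-294528 + √(-73 + √367)) + 74890 = -219638 + √(-73 + √367)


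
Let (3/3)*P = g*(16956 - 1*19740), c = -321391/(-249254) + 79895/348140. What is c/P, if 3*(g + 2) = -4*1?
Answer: 13180321107/80527466855680 ≈ 0.00016367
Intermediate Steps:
g = -10/3 (g = -2 + (-4*1)/3 = -2 + (1/3)*(-4) = -2 - 4/3 = -10/3 ≈ -3.3333)
c = 13180321107/8677528756 (c = -321391*(-1/249254) + 79895*(1/348140) = 321391/249254 + 15979/69628 = 13180321107/8677528756 ≈ 1.5189)
P = 9280 (P = -10*(16956 - 1*19740)/3 = -10*(16956 - 19740)/3 = -10/3*(-2784) = 9280)
c/P = (13180321107/8677528756)/9280 = (13180321107/8677528756)*(1/9280) = 13180321107/80527466855680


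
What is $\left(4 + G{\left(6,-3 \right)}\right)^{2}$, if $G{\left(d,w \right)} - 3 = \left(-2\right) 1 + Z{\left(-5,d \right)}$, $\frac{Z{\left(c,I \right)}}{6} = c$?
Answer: $625$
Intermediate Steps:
$Z{\left(c,I \right)} = 6 c$
$G{\left(d,w \right)} = -29$ ($G{\left(d,w \right)} = 3 + \left(\left(-2\right) 1 + 6 \left(-5\right)\right) = 3 - 32 = -29$)
$\left(4 + G{\left(6,-3 \right)}\right)^{2} = \left(4 - 29\right)^{2} = \left(-25\right)^{2} = 625$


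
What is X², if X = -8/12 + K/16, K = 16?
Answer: ⅑ ≈ 0.11111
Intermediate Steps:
X = ⅓ (X = -8/12 + 16/16 = -8*1/12 + 16*(1/16) = -⅔ + 1 = ⅓ ≈ 0.33333)
X² = (⅓)² = ⅑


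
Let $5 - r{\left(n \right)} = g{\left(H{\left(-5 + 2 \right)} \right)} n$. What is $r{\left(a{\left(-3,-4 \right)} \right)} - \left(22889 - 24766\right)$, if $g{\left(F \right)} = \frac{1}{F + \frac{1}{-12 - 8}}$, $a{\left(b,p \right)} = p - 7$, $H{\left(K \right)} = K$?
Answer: $\frac{114582}{61} \approx 1878.4$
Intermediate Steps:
$a{\left(b,p \right)} = -7 + p$ ($a{\left(b,p \right)} = p - 7 = -7 + p$)
$g{\left(F \right)} = \frac{1}{- \frac{1}{20} + F}$ ($g{\left(F \right)} = \frac{1}{F + \frac{1}{-20}} = \frac{1}{F - \frac{1}{20}} = \frac{1}{- \frac{1}{20} + F}$)
$r{\left(n \right)} = 5 + \frac{20 n}{61}$ ($r{\left(n \right)} = 5 - \frac{20}{-1 + 20 \left(-5 + 2\right)} n = 5 - \frac{20}{-1 + 20 \left(-3\right)} n = 5 - \frac{20}{-1 - 60} n = 5 - \frac{20}{-61} n = 5 - 20 \left(- \frac{1}{61}\right) n = 5 - - \frac{20 n}{61} = 5 + \frac{20 n}{61}$)
$r{\left(a{\left(-3,-4 \right)} \right)} - \left(22889 - 24766\right) = \left(5 + \frac{20 \left(-7 - 4\right)}{61}\right) - \left(22889 - 24766\right) = \left(5 + \frac{20}{61} \left(-11\right)\right) - -1877 = \left(5 - \frac{220}{61}\right) + 1877 = \frac{85}{61} + 1877 = \frac{114582}{61}$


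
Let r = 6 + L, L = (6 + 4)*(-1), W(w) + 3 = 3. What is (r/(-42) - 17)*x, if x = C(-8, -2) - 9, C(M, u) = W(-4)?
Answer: 1065/7 ≈ 152.14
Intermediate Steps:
W(w) = 0 (W(w) = -3 + 3 = 0)
C(M, u) = 0
L = -10 (L = 10*(-1) = -10)
x = -9 (x = 0 - 9 = -9)
r = -4 (r = 6 - 10 = -4)
(r/(-42) - 17)*x = (-4/(-42) - 17)*(-9) = (-4*(-1/42) - 17)*(-9) = (2/21 - 17)*(-9) = -355/21*(-9) = 1065/7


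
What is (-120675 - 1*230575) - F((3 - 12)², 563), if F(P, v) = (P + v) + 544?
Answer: -352438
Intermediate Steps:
F(P, v) = 544 + P + v
(-120675 - 1*230575) - F((3 - 12)², 563) = (-120675 - 1*230575) - (544 + (3 - 12)² + 563) = (-120675 - 230575) - (544 + (-9)² + 563) = -351250 - (544 + 81 + 563) = -351250 - 1*1188 = -351250 - 1188 = -352438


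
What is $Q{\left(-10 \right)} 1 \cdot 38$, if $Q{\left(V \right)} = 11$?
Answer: $418$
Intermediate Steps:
$Q{\left(-10 \right)} 1 \cdot 38 = 11 \cdot 1 \cdot 38 = 11 \cdot 38 = 418$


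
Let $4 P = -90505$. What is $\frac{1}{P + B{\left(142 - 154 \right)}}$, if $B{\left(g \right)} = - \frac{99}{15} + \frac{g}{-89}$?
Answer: $- \frac{1780}{40286233} \approx -4.4184 \cdot 10^{-5}$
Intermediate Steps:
$B{\left(g \right)} = - \frac{33}{5} - \frac{g}{89}$ ($B{\left(g \right)} = \left(-99\right) \frac{1}{15} + g \left(- \frac{1}{89}\right) = - \frac{33}{5} - \frac{g}{89}$)
$P = - \frac{90505}{4}$ ($P = \frac{1}{4} \left(-90505\right) = - \frac{90505}{4} \approx -22626.0$)
$\frac{1}{P + B{\left(142 - 154 \right)}} = \frac{1}{- \frac{90505}{4} - \left(\frac{33}{5} + \frac{142 - 154}{89}\right)} = \frac{1}{- \frac{90505}{4} - \frac{2877}{445}} = \frac{1}{- \frac{40286233}{1780}} = - \frac{1780}{40286233}$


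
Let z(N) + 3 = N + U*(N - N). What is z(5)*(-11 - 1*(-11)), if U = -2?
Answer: 0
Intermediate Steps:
z(N) = -3 + N (z(N) = -3 + (N - 2*(N - N)) = -3 + (N - 2*0) = -3 + (N + 0) = -3 + N)
z(5)*(-11 - 1*(-11)) = (-3 + 5)*(-11 - 1*(-11)) = 2*(-11 + 11) = 2*0 = 0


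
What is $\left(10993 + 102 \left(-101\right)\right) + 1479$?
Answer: $2170$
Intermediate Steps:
$\left(10993 + 102 \left(-101\right)\right) + 1479 = \left(10993 - 10302\right) + 1479 = 691 + 1479 = 2170$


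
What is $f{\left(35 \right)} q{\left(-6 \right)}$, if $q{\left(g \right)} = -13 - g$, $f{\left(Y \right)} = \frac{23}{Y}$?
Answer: $- \frac{23}{5} \approx -4.6$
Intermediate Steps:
$f{\left(35 \right)} q{\left(-6 \right)} = \frac{23}{35} \left(-13 - -6\right) = 23 \cdot \frac{1}{35} \left(-13 + 6\right) = \frac{23}{35} \left(-7\right) = - \frac{23}{5}$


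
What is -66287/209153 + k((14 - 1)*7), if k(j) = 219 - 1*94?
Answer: 26077838/209153 ≈ 124.68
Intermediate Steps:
k(j) = 125 (k(j) = 219 - 94 = 125)
-66287/209153 + k((14 - 1)*7) = -66287/209153 + 125 = 26077838/209153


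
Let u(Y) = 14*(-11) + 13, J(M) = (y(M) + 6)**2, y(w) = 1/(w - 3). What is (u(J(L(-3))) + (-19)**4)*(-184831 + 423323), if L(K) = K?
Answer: 31046888560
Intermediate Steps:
y(w) = 1/(-3 + w)
J(M) = (6 + 1/(-3 + M))**2 (J(M) = (1/(-3 + M) + 6)**2 = (6 + 1/(-3 + M))**2)
u(Y) = -141 (u(Y) = -154 + 13 = -141)
(u(J(L(-3))) + (-19)**4)*(-184831 + 423323) = (-141 + (-19)**4)*(-184831 + 423323) = (-141 + 130321)*238492 = 130180*238492 = 31046888560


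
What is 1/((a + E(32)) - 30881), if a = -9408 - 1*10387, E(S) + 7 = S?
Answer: -1/50651 ≈ -1.9743e-5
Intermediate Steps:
E(S) = -7 + S
a = -19795 (a = -9408 - 10387 = -19795)
1/((a + E(32)) - 30881) = 1/((-19795 + (-7 + 32)) - 30881) = 1/((-19795 + 25) - 30881) = 1/(-19770 - 30881) = 1/(-50651) = -1/50651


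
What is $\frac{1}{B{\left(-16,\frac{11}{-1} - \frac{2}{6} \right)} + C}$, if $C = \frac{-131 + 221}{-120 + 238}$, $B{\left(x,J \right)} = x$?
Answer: $- \frac{59}{899} \approx -0.065629$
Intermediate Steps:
$C = \frac{45}{59}$ ($C = \frac{90}{118} = 90 \cdot \frac{1}{118} = \frac{45}{59} \approx 0.76271$)
$\frac{1}{B{\left(-16,\frac{11}{-1} - \frac{2}{6} \right)} + C} = \frac{1}{-16 + \frac{45}{59}} = \frac{1}{- \frac{899}{59}} = - \frac{59}{899}$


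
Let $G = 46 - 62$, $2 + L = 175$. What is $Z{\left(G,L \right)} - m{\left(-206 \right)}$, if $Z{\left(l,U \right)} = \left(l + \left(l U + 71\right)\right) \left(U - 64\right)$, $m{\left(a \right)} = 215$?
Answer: $-295932$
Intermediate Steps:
$L = 173$ ($L = -2 + 175 = 173$)
$G = -16$
$Z{\left(l,U \right)} = \left(-64 + U\right) \left(71 + l + U l\right)$ ($Z{\left(l,U \right)} = \left(l + \left(U l + 71\right)\right) \left(-64 + U\right) = \left(l + \left(71 + U l\right)\right) \left(-64 + U\right) = \left(71 + l + U l\right) \left(-64 + U\right) = \left(-64 + U\right) \left(71 + l + U l\right)$)
$Z{\left(G,L \right)} - m{\left(-206 \right)} = \left(-4544 - -1024 + 71 \cdot 173 - 16 \cdot 173^{2} - 10899 \left(-16\right)\right) - 215 = \left(-4544 + 1024 + 12283 - 478864 + 174384\right) - 215 = -295717 - 215 = -295932$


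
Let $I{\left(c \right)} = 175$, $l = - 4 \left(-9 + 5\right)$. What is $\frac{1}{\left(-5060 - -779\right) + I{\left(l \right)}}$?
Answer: $- \frac{1}{4106} \approx -0.00024355$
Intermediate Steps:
$l = 16$ ($l = \left(-4\right) \left(-4\right) = 16$)
$\frac{1}{\left(-5060 - -779\right) + I{\left(l \right)}} = \frac{1}{\left(-5060 - -779\right) + 175} = \frac{1}{\left(-5060 + 779\right) + 175} = \frac{1}{-4281 + 175} = \frac{1}{-4106} = - \frac{1}{4106}$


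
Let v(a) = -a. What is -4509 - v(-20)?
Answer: -4529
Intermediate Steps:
-4509 - v(-20) = -4509 - (-1)*(-20) = -4509 - 1*20 = -4509 - 20 = -4529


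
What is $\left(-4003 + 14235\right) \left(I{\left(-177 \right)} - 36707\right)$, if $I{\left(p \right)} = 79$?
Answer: $-374777696$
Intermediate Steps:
$\left(-4003 + 14235\right) \left(I{\left(-177 \right)} - 36707\right) = \left(-4003 + 14235\right) \left(79 - 36707\right) = 10232 \left(-36628\right) = -374777696$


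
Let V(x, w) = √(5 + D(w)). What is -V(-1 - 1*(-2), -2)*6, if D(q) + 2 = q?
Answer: -6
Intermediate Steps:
D(q) = -2 + q
V(x, w) = √(3 + w) (V(x, w) = √(5 + (-2 + w)) = √(3 + w))
-V(-1 - 1*(-2), -2)*6 = -√(3 - 2)*6 = -√1*6 = -1*1*6 = -1*6 = -6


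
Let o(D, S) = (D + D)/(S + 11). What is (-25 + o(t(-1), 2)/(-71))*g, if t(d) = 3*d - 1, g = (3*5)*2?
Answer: -692010/923 ≈ -749.74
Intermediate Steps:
g = 30 (g = 15*2 = 30)
t(d) = -1 + 3*d
o(D, S) = 2*D/(11 + S) (o(D, S) = (2*D)/(11 + S) = 2*D/(11 + S))
(-25 + o(t(-1), 2)/(-71))*g = (-25 + (2*(-1 + 3*(-1))/(11 + 2))/(-71))*30 = (-25 + (2*(-1 - 3)/13)*(-1/71))*30 = (-25 + (2*(-4)*(1/13))*(-1/71))*30 = (-25 - 8/13*(-1/71))*30 = (-25 + 8/923)*30 = -23067/923*30 = -692010/923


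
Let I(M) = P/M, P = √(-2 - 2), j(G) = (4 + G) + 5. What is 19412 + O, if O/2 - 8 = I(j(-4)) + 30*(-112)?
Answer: 12708 + 4*I/5 ≈ 12708.0 + 0.8*I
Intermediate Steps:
j(G) = 9 + G
P = 2*I (P = √(-4) = 2*I ≈ 2.0*I)
I(M) = 2*I/M (I(M) = (2*I)/M = 2*I/M)
O = -6704 + 4*I/5 (O = 16 + 2*(2*I/(9 - 4) + 30*(-112)) = 16 + 2*(2*I/5 - 3360) = 16 + 2*(-3360 + 2*I/5) = 16 + (-6720 + 4*I/5) = -6704 + 4*I/5 ≈ -6704.0 + 0.8*I)
19412 + O = 19412 + (-6704 + 4*I/5) = 12708 + 4*I/5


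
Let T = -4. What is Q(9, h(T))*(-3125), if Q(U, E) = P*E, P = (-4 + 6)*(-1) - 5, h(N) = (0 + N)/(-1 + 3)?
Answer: -43750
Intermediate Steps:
h(N) = N/2
P = -7 (P = 2*(-1) - 5 = -2 - 5 = -7)
Q(U, E) = -7*E
Q(9, h(T))*(-3125) = -7*(-4)/2*(-3125) = -7*(-2)*(-3125) = 14*(-3125) = -43750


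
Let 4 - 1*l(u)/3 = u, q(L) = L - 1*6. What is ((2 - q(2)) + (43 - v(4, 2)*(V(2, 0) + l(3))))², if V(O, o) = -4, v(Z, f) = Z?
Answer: 2809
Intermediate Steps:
q(L) = -6 + L (q(L) = L - 6 = -6 + L)
l(u) = 12 - 3*u
((2 - q(2)) + (43 - v(4, 2)*(V(2, 0) + l(3))))² = ((2 - (-6 + 2)) + (43 - 4*(-4 + (12 - 3*3))))² = ((2 - 1*(-4)) + (43 - 4*(-4 + (12 - 9))))² = ((2 + 4) + (43 - 4*(-4 + 3)))² = (6 + (43 - 4*(-1)))² = (6 + (43 - 1*(-4)))² = (6 + (43 + 4))² = (6 + 47)² = 53² = 2809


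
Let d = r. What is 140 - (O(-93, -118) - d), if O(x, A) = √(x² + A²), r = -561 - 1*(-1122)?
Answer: 701 - √22573 ≈ 550.76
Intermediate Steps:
r = 561 (r = -561 + 1122 = 561)
O(x, A) = √(A² + x²)
d = 561
140 - (O(-93, -118) - d) = 140 - (√((-118)² + (-93)²) - 1*561) = 140 - (√(13924 + 8649) - 561) = 140 - (√22573 - 561) = 140 - (-561 + √22573) = 140 + (561 - √22573) = 701 - √22573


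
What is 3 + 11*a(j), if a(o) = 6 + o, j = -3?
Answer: 36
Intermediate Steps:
3 + 11*a(j) = 3 + 11*(6 - 3) = 3 + 11*3 = 3 + 33 = 36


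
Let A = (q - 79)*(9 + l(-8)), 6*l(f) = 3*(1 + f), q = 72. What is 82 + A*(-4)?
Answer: 236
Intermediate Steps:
l(f) = 1/2 + f/2 (l(f) = (3*(1 + f))/6 = (3 + 3*f)/6 = 1/2 + f/2)
A = -77/2 (A = (72 - 79)*(9 + (1/2 + (1/2)*(-8))) = -7*(9 + (1/2 - 4)) = -7*(9 - 7/2) = -7*11/2 = -77/2 ≈ -38.500)
82 + A*(-4) = 82 - 77/2*(-4) = 82 + 154 = 236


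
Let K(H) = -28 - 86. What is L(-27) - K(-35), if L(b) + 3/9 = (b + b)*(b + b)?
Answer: 9089/3 ≈ 3029.7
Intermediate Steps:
L(b) = -⅓ + 4*b² (L(b) = -⅓ + (b + b)*(b + b) = -⅓ + (2*b)*(2*b) = -⅓ + 4*b²)
K(H) = -114
L(-27) - K(-35) = (-⅓ + 4*(-27)²) - 1*(-114) = (-⅓ + 4*729) + 114 = (-⅓ + 2916) + 114 = 8747/3 + 114 = 9089/3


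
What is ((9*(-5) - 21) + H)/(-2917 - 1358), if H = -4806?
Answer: 1624/1425 ≈ 1.1396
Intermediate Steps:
((9*(-5) - 21) + H)/(-2917 - 1358) = ((9*(-5) - 21) - 4806)/(-2917 - 1358) = ((-45 - 21) - 4806)/(-4275) = (-66 - 4806)*(-1/4275) = -4872*(-1/4275) = 1624/1425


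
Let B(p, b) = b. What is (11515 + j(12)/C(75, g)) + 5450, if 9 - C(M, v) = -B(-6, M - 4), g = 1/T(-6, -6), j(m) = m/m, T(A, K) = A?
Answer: 1357201/80 ≈ 16965.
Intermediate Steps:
j(m) = 1
g = -1/6 (g = 1/(-6) = -1/6 ≈ -0.16667)
C(M, v) = 5 + M (C(M, v) = 9 - (-1)*(M - 4) = 9 - (-1)*(-4 + M) = 9 - (4 - M) = 9 + (-4 + M) = 5 + M)
(11515 + j(12)/C(75, g)) + 5450 = (11515 + 1/(5 + 75)) + 5450 = (11515 + 1/80) + 5450 = 921201/80 + 5450 = 1357201/80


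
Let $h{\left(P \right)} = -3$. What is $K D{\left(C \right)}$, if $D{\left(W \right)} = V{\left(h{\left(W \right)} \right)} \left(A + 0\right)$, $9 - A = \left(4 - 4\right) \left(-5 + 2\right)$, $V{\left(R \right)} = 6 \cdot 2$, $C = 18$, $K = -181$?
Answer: $-19548$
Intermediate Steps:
$V{\left(R \right)} = 12$
$A = 9$ ($A = 9 - \left(4 - 4\right) \left(-5 + 2\right) = 9 - 0 \left(-3\right) = 9 - 0 = 9 + 0 = 9$)
$D{\left(W \right)} = 108$ ($D{\left(W \right)} = 12 \left(9 + 0\right) = 12 \cdot 9 = 108$)
$K D{\left(C \right)} = \left(-181\right) 108 = -19548$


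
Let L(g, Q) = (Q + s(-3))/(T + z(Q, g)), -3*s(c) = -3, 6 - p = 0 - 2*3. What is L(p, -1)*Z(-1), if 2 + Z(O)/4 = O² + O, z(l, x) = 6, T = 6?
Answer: 0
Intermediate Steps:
p = 12 (p = 6 - (0 - 2*3) = 6 - (0 - 6) = 6 - 1*(-6) = 6 + 6 = 12)
s(c) = 1 (s(c) = -⅓*(-3) = 1)
Z(O) = -8 + 4*O + 4*O² (Z(O) = -8 + 4*(O² + O) = -8 + 4*(O + O²) = -8 + (4*O + 4*O²) = -8 + 4*O + 4*O²)
L(g, Q) = 1/12 + Q/12 (L(g, Q) = (Q + 1)/(6 + 6) = (1 + Q)/12 = (1 + Q)*(1/12) = 1/12 + Q/12)
L(p, -1)*Z(-1) = (1/12 + (1/12)*(-1))*(-8 + 4*(-1) + 4*(-1)²) = (1/12 - 1/12)*(-8 - 4 + 4*1) = 0*(-8 - 4 + 4) = 0*(-8) = 0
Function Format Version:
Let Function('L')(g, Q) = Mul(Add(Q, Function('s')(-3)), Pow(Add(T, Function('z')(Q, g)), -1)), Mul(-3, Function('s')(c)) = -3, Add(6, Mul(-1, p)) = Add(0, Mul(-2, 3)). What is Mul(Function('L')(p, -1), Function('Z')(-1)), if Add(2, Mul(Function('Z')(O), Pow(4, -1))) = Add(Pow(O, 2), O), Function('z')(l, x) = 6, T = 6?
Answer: 0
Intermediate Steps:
p = 12 (p = Add(6, Mul(-1, Add(0, Mul(-2, 3)))) = Add(6, Mul(-1, Add(0, -6))) = Add(6, Mul(-1, -6)) = Add(6, 6) = 12)
Function('s')(c) = 1 (Function('s')(c) = Mul(Rational(-1, 3), -3) = 1)
Function('Z')(O) = Add(-8, Mul(4, O), Mul(4, Pow(O, 2))) (Function('Z')(O) = Add(-8, Mul(4, Add(Pow(O, 2), O))) = Add(-8, Mul(4, Add(O, Pow(O, 2)))) = Add(-8, Add(Mul(4, O), Mul(4, Pow(O, 2)))) = Add(-8, Mul(4, O), Mul(4, Pow(O, 2))))
Function('L')(g, Q) = Add(Rational(1, 12), Mul(Rational(1, 12), Q)) (Function('L')(g, Q) = Mul(Add(Q, 1), Pow(Add(6, 6), -1)) = Mul(Add(1, Q), Pow(12, -1)) = Mul(Add(1, Q), Rational(1, 12)) = Add(Rational(1, 12), Mul(Rational(1, 12), Q)))
Mul(Function('L')(p, -1), Function('Z')(-1)) = Mul(Add(Rational(1, 12), Mul(Rational(1, 12), -1)), Add(-8, Mul(4, -1), Mul(4, Pow(-1, 2)))) = Mul(Add(Rational(1, 12), Rational(-1, 12)), Add(-8, -4, Mul(4, 1))) = Mul(0, Add(-8, -4, 4)) = Mul(0, -8) = 0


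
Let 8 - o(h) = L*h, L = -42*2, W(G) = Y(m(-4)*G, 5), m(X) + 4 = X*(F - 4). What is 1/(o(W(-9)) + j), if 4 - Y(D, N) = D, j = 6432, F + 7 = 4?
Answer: 1/24920 ≈ 4.0128e-5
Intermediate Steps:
F = -3 (F = -7 + 4 = -3)
m(X) = -4 - 7*X (m(X) = -4 + X*(-3 - 4) = -4 + X*(-7) = -4 - 7*X)
Y(D, N) = 4 - D
W(G) = 4 - 24*G (W(G) = 4 - (-4 - 7*(-4))*G = 4 - (-4 + 28)*G = 4 - 24*G)
L = -84
o(h) = 8 + 84*h (o(h) = 8 - (-84)*h = 8 + 84*h)
1/(o(W(-9)) + j) = 1/((8 + 84*(4 - 24*(-9))) + 6432) = 1/((8 + 84*(4 + 216)) + 6432) = 1/((8 + 84*220) + 6432) = 1/((8 + 18480) + 6432) = 1/(18488 + 6432) = 1/24920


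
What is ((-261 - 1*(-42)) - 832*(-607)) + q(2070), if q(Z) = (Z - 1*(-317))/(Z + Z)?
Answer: 2089895087/4140 ≈ 5.0481e+5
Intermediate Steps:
q(Z) = (317 + Z)/(2*Z) (q(Z) = (Z + 317)/((2*Z)) = (317 + Z)*(1/(2*Z)) = (317 + Z)/(2*Z))
((-261 - 1*(-42)) - 832*(-607)) + q(2070) = ((-261 - 1*(-42)) - 832*(-607)) + (1/2)*(317 + 2070)/2070 = ((-261 + 42) + 505024) + (1/2)*(1/2070)*2387 = (-219 + 505024) + 2387/4140 = 504805 + 2387/4140 = 2089895087/4140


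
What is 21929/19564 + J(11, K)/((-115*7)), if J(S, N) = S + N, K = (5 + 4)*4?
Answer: 16733337/15749020 ≈ 1.0625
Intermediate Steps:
K = 36 (K = 9*4 = 36)
J(S, N) = N + S
21929/19564 + J(11, K)/((-115*7)) = 21929/19564 + (36 + 11)/((-115*7)) = 21929*(1/19564) + 47/(-805) = 21929/19564 + 47*(-1/805) = 21929/19564 - 47/805 = 16733337/15749020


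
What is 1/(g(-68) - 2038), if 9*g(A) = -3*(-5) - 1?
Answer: -9/18328 ≈ -0.00049105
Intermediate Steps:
g(A) = 14/9 (g(A) = (-3*(-5) - 1)/9 = (15 - 1)/9 = (⅑)*14 = 14/9)
1/(g(-68) - 2038) = 1/(14/9 - 2038) = 1/(-18328/9) = -9/18328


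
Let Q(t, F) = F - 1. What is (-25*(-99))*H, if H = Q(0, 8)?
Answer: 17325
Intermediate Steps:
Q(t, F) = -1 + F
H = 7 (H = -1 + 8 = 7)
(-25*(-99))*H = -25*(-99)*7 = 2475*7 = 17325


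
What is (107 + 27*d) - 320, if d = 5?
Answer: -78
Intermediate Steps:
(107 + 27*d) - 320 = (107 + 27*5) - 320 = (107 + 135) - 320 = 242 - 320 = -78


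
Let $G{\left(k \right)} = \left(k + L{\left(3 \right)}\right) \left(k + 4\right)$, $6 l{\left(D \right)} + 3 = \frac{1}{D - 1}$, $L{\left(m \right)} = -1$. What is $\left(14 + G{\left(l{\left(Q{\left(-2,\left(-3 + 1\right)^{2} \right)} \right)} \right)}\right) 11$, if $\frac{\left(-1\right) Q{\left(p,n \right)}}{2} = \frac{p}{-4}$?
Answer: $\frac{13607}{144} \approx 94.493$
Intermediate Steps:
$Q{\left(p,n \right)} = \frac{p}{2}$ ($Q{\left(p,n \right)} = - 2 \frac{p}{-4} = - 2 p \left(- \frac{1}{4}\right) = - 2 \left(- \frac{p}{4}\right) = \frac{p}{2}$)
$l{\left(D \right)} = - \frac{1}{2} + \frac{1}{6 \left(-1 + D\right)}$ ($l{\left(D \right)} = - \frac{1}{2} + \frac{1}{6 \left(D - 1\right)} = - \frac{1}{2} + \frac{1}{6 \left(-1 + D\right)}$)
$G{\left(k \right)} = \left(-1 + k\right) \left(4 + k\right)$ ($G{\left(k \right)} = \left(k - 1\right) \left(k + 4\right) = \left(-1 + k\right) \left(4 + k\right)$)
$\left(14 + G{\left(l{\left(Q{\left(-2,\left(-3 + 1\right)^{2} \right)} \right)} \right)}\right) 11 = \left(14 + \left(-4 + \left(\frac{4 - 3 \cdot \frac{1}{2} \left(-2\right)}{6 \left(-1 + \frac{1}{2} \left(-2\right)\right)}\right)^{2} + 3 \frac{4 - 3 \cdot \frac{1}{2} \left(-2\right)}{6 \left(-1 + \frac{1}{2} \left(-2\right)\right)}\right)\right) 11 = \left(14 + \left(-4 + \left(\frac{4 - -3}{6 \left(-1 - 1\right)}\right)^{2} + 3 \frac{4 - -3}{6 \left(-1 - 1\right)}\right)\right) 11 = \left(14 + \left(-4 + \left(\frac{4 + 3}{6 \left(-2\right)}\right)^{2} + 3 \frac{4 + 3}{6 \left(-2\right)}\right)\right) 11 = \left(14 + \left(-4 + \left(\frac{1}{6} \left(- \frac{1}{2}\right) 7\right)^{2} + 3 \cdot \frac{1}{6} \left(- \frac{1}{2}\right) 7\right)\right) 11 = \left(14 + \left(-4 + \left(- \frac{7}{12}\right)^{2} + 3 \left(- \frac{7}{12}\right)\right)\right) 11 = \left(14 - \frac{779}{144}\right) 11 = \frac{1237}{144} \cdot 11 = \frac{13607}{144}$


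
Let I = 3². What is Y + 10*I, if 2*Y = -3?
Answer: 177/2 ≈ 88.500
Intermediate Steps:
Y = -3/2 (Y = (½)*(-3) = -3/2 ≈ -1.5000)
I = 9
Y + 10*I = -3/2 + 10*9 = -3/2 + 90 = 177/2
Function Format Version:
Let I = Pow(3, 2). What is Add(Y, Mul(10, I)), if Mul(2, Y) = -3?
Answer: Rational(177, 2) ≈ 88.500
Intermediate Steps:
Y = Rational(-3, 2) (Y = Mul(Rational(1, 2), -3) = Rational(-3, 2) ≈ -1.5000)
I = 9
Add(Y, Mul(10, I)) = Add(Rational(-3, 2), Mul(10, 9)) = Add(Rational(-3, 2), 90) = Rational(177, 2)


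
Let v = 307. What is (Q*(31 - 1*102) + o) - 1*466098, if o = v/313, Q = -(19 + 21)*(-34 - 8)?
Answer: -183223007/313 ≈ -5.8538e+5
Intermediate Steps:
Q = 1680 (Q = -40*(-42) = -1*(-1680) = 1680)
o = 307/313 ≈ 0.98083
(Q*(31 - 1*102) + o) - 1*466098 = (1680*(31 - 1*102) + 307/313) - 1*466098 = (1680*(31 - 102) + 307/313) - 466098 = (1680*(-71) + 307/313) - 466098 = (-119280 + 307/313) - 466098 = -37334333/313 - 466098 = -183223007/313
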